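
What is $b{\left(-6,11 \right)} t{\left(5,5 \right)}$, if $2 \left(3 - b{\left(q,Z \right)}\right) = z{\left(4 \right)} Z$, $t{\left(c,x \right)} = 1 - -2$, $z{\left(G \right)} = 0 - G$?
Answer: $75$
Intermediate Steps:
$z{\left(G \right)} = - G$
$t{\left(c,x \right)} = 3$ ($t{\left(c,x \right)} = 1 + 2 = 3$)
$b{\left(q,Z \right)} = 3 + 2 Z$ ($b{\left(q,Z \right)} = 3 - \frac{\left(-1\right) 4 Z}{2} = 3 - \frac{\left(-4\right) Z}{2} = 3 + 2 Z$)
$b{\left(-6,11 \right)} t{\left(5,5 \right)} = \left(3 + 2 \cdot 11\right) 3 = \left(3 + 22\right) 3 = 25 \cdot 3 = 75$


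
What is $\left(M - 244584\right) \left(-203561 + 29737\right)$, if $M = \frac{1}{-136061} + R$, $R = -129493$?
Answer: $\frac{8847170658289152}{136061} \approx 6.5024 \cdot 10^{10}$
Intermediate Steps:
$M = - \frac{17618947074}{136061}$ ($M = \frac{1}{-136061} - 129493 = - \frac{1}{136061} - 129493 = - \frac{17618947074}{136061} \approx -1.2949 \cdot 10^{5}$)
$\left(M - 244584\right) \left(-203561 + 29737\right) = \left(- \frac{17618947074}{136061} - 244584\right) \left(-203561 + 29737\right) = \left(- \frac{50897290698}{136061}\right) \left(-173824\right) = \frac{8847170658289152}{136061}$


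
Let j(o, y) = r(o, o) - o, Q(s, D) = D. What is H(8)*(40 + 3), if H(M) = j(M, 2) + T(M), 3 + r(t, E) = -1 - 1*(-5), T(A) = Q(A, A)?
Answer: 43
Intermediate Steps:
T(A) = A
r(t, E) = 1 (r(t, E) = -3 + (-1 - 1*(-5)) = -3 + (-1 + 5) = -3 + 4 = 1)
j(o, y) = 1 - o
H(M) = 1 (H(M) = (1 - M) + M = 1)
H(8)*(40 + 3) = 1*(40 + 3) = 1*43 = 43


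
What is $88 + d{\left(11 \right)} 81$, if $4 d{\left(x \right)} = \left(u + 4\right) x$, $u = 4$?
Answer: $1870$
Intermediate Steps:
$d{\left(x \right)} = 2 x$ ($d{\left(x \right)} = \frac{\left(4 + 4\right) x}{4} = \frac{8 x}{4} = 2 x$)
$88 + d{\left(11 \right)} 81 = 88 + 2 \cdot 11 \cdot 81 = 88 + 22 \cdot 81 = 88 + 1782 = 1870$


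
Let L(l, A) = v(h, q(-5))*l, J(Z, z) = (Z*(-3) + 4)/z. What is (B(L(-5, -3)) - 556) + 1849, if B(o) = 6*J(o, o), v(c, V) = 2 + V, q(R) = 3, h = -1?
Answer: 31851/25 ≈ 1274.0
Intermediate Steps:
J(Z, z) = (4 - 3*Z)/z (J(Z, z) = (-3*Z + 4)/z = (4 - 3*Z)/z)
L(l, A) = 5*l (L(l, A) = (2 + 3)*l = 5*l)
B(o) = 6*(4 - 3*o)/o (B(o) = 6*((4 - 3*o)/o) = 6*(4 - 3*o)/o)
(B(L(-5, -3)) - 556) + 1849 = ((-18 + 24/((5*(-5)))) - 556) + 1849 = ((-18 + 24/(-25)) - 556) + 1849 = ((-18 + 24*(-1/25)) - 556) + 1849 = ((-18 - 24/25) - 556) + 1849 = (-474/25 - 556) + 1849 = -14374/25 + 1849 = 31851/25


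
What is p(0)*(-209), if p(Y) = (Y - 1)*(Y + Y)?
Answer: 0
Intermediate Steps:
p(Y) = 2*Y*(-1 + Y) (p(Y) = (-1 + Y)*(2*Y) = 2*Y*(-1 + Y))
p(0)*(-209) = (2*0*(-1 + 0))*(-209) = (2*0*(-1))*(-209) = 0*(-209) = 0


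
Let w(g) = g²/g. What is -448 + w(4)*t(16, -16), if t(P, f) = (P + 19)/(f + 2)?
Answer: -458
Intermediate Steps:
t(P, f) = (19 + P)/(2 + f)
w(g) = g
-448 + w(4)*t(16, -16) = -448 + 4*((19 + 16)/(2 - 16)) = -448 + 4*(35/(-14)) = -448 + 4*(-1/14*35) = -448 + 4*(-5/2) = -448 - 10 = -458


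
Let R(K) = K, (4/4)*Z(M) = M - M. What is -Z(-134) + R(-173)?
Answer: -173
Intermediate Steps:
Z(M) = 0 (Z(M) = M - M = 0)
-Z(-134) + R(-173) = -1*0 - 173 = 0 - 173 = -173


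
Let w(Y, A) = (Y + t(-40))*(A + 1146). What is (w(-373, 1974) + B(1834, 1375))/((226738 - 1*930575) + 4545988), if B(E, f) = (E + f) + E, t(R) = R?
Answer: -427839/1280717 ≈ -0.33406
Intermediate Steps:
w(Y, A) = (-40 + Y)*(1146 + A) (w(Y, A) = (Y - 40)*(A + 1146) = (-40 + Y)*(1146 + A))
B(E, f) = f + 2*E
(w(-373, 1974) + B(1834, 1375))/((226738 - 1*930575) + 4545988) = ((-45840 - 40*1974 + 1146*(-373) + 1974*(-373)) + (1375 + 2*1834))/((226738 - 1*930575) + 4545988) = ((-45840 - 78960 - 427458 - 736302) + (1375 + 3668))/((226738 - 930575) + 4545988) = (-1288560 + 5043)/(-703837 + 4545988) = -1283517/3842151 = -1283517*1/3842151 = -427839/1280717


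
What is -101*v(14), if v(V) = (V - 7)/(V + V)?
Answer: -101/4 ≈ -25.250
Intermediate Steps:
v(V) = (-7 + V)/(2*V) (v(V) = (-7 + V)/((2*V)) = (-7 + V)*(1/(2*V)) = (-7 + V)/(2*V))
-101*v(14) = -101*(-7 + 14)/(2*14) = -101*7/(2*14) = -101*1/4 = -101/4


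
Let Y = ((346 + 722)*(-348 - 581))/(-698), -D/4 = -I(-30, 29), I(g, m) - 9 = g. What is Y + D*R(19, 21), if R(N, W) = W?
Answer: -119550/349 ≈ -342.55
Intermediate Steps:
I(g, m) = 9 + g
D = -84 (D = -(-4)*(9 - 30) = -(-4)*(-21) = -4*21 = -84)
Y = 496086/349 (Y = (1068*(-929))*(-1/698) = -992172*(-1/698) = 496086/349 ≈ 1421.4)
Y + D*R(19, 21) = 496086/349 - 84*21 = 496086/349 - 1764 = -119550/349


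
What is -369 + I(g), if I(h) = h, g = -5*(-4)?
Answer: -349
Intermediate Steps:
g = 20
-369 + I(g) = -369 + 20 = -349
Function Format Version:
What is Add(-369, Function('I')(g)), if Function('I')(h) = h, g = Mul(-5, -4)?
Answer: -349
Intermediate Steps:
g = 20
Add(-369, Function('I')(g)) = Add(-369, 20) = -349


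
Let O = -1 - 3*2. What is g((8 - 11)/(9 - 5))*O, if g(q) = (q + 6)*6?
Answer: -441/2 ≈ -220.50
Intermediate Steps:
g(q) = 36 + 6*q (g(q) = (6 + q)*6 = 36 + 6*q)
O = -7 (O = -1 - 6 = -7)
g((8 - 11)/(9 - 5))*O = (36 + 6*((8 - 11)/(9 - 5)))*(-7) = (36 + 6*(-3/4))*(-7) = (36 + 6*(-3*¼))*(-7) = (36 + 6*(-¾))*(-7) = (36 - 9/2)*(-7) = (63/2)*(-7) = -441/2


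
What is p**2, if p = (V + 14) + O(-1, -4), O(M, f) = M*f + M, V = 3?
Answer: 400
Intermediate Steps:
O(M, f) = M + M*f
p = 20 (p = (3 + 14) - (1 - 4) = 17 - 1*(-3) = 17 + 3 = 20)
p**2 = 20**2 = 400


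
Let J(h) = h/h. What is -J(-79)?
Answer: -1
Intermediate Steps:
J(h) = 1
-J(-79) = -1*1 = -1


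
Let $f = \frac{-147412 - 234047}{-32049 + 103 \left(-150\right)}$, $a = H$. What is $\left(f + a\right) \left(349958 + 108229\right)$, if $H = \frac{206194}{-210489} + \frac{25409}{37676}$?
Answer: $\frac{148155108685016893117}{41853920989604} \approx 3.5398 \cdot 10^{6}$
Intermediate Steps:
$H = - \frac{2420250143}{7930383564}$ ($H = 206194 \left(- \frac{1}{210489}\right) + 25409 \cdot \frac{1}{37676} = - \frac{206194}{210489} + \frac{25409}{37676} = - \frac{2420250143}{7930383564} \approx -0.30519$)
$a = - \frac{2420250143}{7930383564} \approx -0.30519$
$f = \frac{127153}{15833}$ ($f = - \frac{381459}{-32049 - 15450} = - \frac{381459}{-47499} = \left(-381459\right) \left(- \frac{1}{47499}\right) = \frac{127153}{15833} \approx 8.0309$)
$\left(f + a\right) \left(349958 + 108229\right) = \left(\frac{127153}{15833} - \frac{2420250143}{7930383564}\right) \left(349958 + 108229\right) = \frac{970052240799173}{125561762968812} \cdot 458187 = \frac{148155108685016893117}{41853920989604}$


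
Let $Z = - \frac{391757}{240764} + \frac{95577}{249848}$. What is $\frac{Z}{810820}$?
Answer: $- \frac{18717050527}{12193598436873760} \approx -1.535 \cdot 10^{-6}$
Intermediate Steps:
$Z = - \frac{18717050527}{15038600968}$ ($Z = \left(-391757\right) \frac{1}{240764} + 95577 \cdot \frac{1}{249848} = - \frac{391757}{240764} + \frac{95577}{249848} = - \frac{18717050527}{15038600968} \approx -1.2446$)
$\frac{Z}{810820} = - \frac{18717050527}{15038600968 \cdot 810820} = \left(- \frac{18717050527}{15038600968}\right) \frac{1}{810820} = - \frac{18717050527}{12193598436873760}$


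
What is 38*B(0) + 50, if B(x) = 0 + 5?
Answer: 240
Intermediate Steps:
B(x) = 5
38*B(0) + 50 = 38*5 + 50 = 190 + 50 = 240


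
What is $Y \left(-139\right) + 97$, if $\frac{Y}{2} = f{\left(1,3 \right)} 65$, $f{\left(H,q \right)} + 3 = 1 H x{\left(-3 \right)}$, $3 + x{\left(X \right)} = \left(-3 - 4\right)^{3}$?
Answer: $6306527$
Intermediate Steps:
$x{\left(X \right)} = -346$ ($x{\left(X \right)} = -3 + \left(-3 - 4\right)^{3} = -3 + \left(-7\right)^{3} = -3 - 343 = -346$)
$f{\left(H,q \right)} = -3 - 346 H$ ($f{\left(H,q \right)} = -3 + 1 H \left(-346\right) = -3 + H \left(-346\right) = -3 - 346 H$)
$Y = -45370$ ($Y = 2 \left(-3 - 346\right) 65 = 2 \left(\left(-349\right) 65\right) = 2 \left(-22685\right) = -45370$)
$Y \left(-139\right) + 97 = \left(-45370\right) \left(-139\right) + 97 = 6306430 + 97 = 6306527$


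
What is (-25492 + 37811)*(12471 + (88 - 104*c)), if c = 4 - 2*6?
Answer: 164963729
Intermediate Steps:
c = -8 (c = 4 - 12 = -8)
(-25492 + 37811)*(12471 + (88 - 104*c)) = (-25492 + 37811)*(12471 + (88 - 104*(-8))) = 12319*(12471 + (88 + 832)) = 12319*(12471 + 920) = 12319*13391 = 164963729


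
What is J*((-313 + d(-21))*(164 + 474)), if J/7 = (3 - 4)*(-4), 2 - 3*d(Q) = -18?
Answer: -16417016/3 ≈ -5.4723e+6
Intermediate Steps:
d(Q) = 20/3 (d(Q) = ⅔ - ⅓*(-18) = ⅔ + 6 = 20/3)
J = 28 (J = 7*((3 - 4)*(-4)) = 7*(-1*(-4)) = 7*4 = 28)
J*((-313 + d(-21))*(164 + 474)) = 28*((-313 + 20/3)*(164 + 474)) = 28*(-919/3*638) = 28*(-586322/3) = -16417016/3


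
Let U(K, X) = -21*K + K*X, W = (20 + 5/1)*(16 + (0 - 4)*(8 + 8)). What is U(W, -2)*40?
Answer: 1104000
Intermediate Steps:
W = -1200 (W = (20 + 5*1)*(16 - 4*16) = (20 + 5)*(16 - 64) = 25*(-48) = -1200)
U(W, -2)*40 = -1200*(-21 - 2)*40 = -1200*(-23)*40 = 27600*40 = 1104000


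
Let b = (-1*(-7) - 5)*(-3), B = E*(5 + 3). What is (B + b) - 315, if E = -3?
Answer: -345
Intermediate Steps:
B = -24 (B = -3*(5 + 3) = -3*8 = -24)
b = -6 (b = (7 - 5)*(-3) = 2*(-3) = -6)
(B + b) - 315 = (-24 - 6) - 315 = -30 - 315 = -345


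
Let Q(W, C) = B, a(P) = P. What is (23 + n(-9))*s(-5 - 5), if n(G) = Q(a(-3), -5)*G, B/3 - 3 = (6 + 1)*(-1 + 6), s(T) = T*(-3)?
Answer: -30090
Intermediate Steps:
s(T) = -3*T
B = 114 (B = 9 + 3*((6 + 1)*(-1 + 6)) = 9 + 3*(7*5) = 9 + 3*35 = 9 + 105 = 114)
Q(W, C) = 114
n(G) = 114*G
(23 + n(-9))*s(-5 - 5) = (23 + 114*(-9))*(-3*(-5 - 5)) = (23 - 1026)*(-3*(-10)) = -1003*30 = -30090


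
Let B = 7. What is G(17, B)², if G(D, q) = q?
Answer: 49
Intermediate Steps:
G(17, B)² = 7² = 49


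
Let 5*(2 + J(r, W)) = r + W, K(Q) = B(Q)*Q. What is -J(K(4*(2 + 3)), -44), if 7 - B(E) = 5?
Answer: 14/5 ≈ 2.8000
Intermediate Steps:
B(E) = 2 (B(E) = 7 - 1*5 = 7 - 5 = 2)
K(Q) = 2*Q
J(r, W) = -2 + W/5 + r/5 (J(r, W) = -2 + (r + W)/5 = -2 + (W + r)/5 = -2 + (W/5 + r/5) = -2 + W/5 + r/5)
-J(K(4*(2 + 3)), -44) = -(-2 + (1/5)*(-44) + (2*(4*(2 + 3)))/5) = -(-2 - 44/5 + (2*(4*5))/5) = -(-2 - 44/5 + (2*20)/5) = -(-2 - 44/5 + (1/5)*40) = -(-2 - 44/5 + 8) = -1*(-14/5) = 14/5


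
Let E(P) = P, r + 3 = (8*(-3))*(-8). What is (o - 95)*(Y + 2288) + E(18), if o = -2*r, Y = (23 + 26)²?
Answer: -2217879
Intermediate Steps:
Y = 2401 (Y = 49² = 2401)
r = 189 (r = -3 + (8*(-3))*(-8) = -3 - 24*(-8) = -3 + 192 = 189)
o = -378 (o = -2*189 = -378)
(o - 95)*(Y + 2288) + E(18) = (-378 - 95)*(2401 + 2288) + 18 = -473*4689 + 18 = -2217897 + 18 = -2217879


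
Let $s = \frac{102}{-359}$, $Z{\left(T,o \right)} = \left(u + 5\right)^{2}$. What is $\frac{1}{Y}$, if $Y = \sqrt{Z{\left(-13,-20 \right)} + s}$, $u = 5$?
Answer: $\frac{\sqrt{12851482}}{35798} \approx 0.10014$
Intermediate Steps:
$Z{\left(T,o \right)} = 100$ ($Z{\left(T,o \right)} = \left(5 + 5\right)^{2} = 10^{2} = 100$)
$s = - \frac{102}{359}$ ($s = 102 \left(- \frac{1}{359}\right) = - \frac{102}{359} \approx -0.28412$)
$Y = \frac{\sqrt{12851482}}{359}$ ($Y = \sqrt{100 - \frac{102}{359}} = \sqrt{\frac{35798}{359}} = \frac{\sqrt{12851482}}{359} \approx 9.9858$)
$\frac{1}{Y} = \frac{1}{\frac{1}{359} \sqrt{12851482}} = \frac{\sqrt{12851482}}{35798}$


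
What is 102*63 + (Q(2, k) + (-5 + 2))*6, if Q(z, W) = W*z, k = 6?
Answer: 6480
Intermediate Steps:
102*63 + (Q(2, k) + (-5 + 2))*6 = 102*63 + (6*2 + (-5 + 2))*6 = 6426 + (12 - 3)*6 = 6426 + 9*6 = 6426 + 54 = 6480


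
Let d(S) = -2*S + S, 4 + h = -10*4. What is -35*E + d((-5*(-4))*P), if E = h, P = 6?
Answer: 1420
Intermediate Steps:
h = -44 (h = -4 - 10*4 = -4 - 40 = -44)
d(S) = -S
E = -44
-35*E + d((-5*(-4))*P) = -35*(-44) - (-5*(-4))*6 = 1540 - 20*6 = 1540 - 1*120 = 1540 - 120 = 1420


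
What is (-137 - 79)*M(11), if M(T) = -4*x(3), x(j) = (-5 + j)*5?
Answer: -8640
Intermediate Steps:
x(j) = -25 + 5*j
M(T) = 40 (M(T) = -4*(-25 + 5*3) = -4*(-25 + 15) = -4*(-10) = 40)
(-137 - 79)*M(11) = (-137 - 79)*40 = -216*40 = -8640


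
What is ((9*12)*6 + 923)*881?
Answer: 1384051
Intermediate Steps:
((9*12)*6 + 923)*881 = (108*6 + 923)*881 = (648 + 923)*881 = 1571*881 = 1384051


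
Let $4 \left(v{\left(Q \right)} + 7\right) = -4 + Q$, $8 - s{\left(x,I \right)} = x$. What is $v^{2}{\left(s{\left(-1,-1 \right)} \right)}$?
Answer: $\frac{529}{16} \approx 33.063$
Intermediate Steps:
$s{\left(x,I \right)} = 8 - x$
$v{\left(Q \right)} = -8 + \frac{Q}{4}$ ($v{\left(Q \right)} = -7 + \frac{-4 + Q}{4} = -7 + \left(-1 + \frac{Q}{4}\right) = -8 + \frac{Q}{4}$)
$v^{2}{\left(s{\left(-1,-1 \right)} \right)} = \left(-8 + \frac{8 - -1}{4}\right)^{2} = \left(-8 + \frac{8 + 1}{4}\right)^{2} = \left(-8 + \frac{1}{4} \cdot 9\right)^{2} = \left(-8 + \frac{9}{4}\right)^{2} = \left(- \frac{23}{4}\right)^{2} = \frac{529}{16}$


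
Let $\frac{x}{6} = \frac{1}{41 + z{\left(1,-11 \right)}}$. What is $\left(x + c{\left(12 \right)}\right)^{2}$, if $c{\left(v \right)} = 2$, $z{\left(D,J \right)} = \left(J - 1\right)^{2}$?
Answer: $\frac{141376}{34225} \approx 4.1308$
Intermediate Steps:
$z{\left(D,J \right)} = \left(-1 + J\right)^{2}$
$x = \frac{6}{185}$ ($x = \frac{6}{41 + \left(-1 - 11\right)^{2}} = \frac{6}{41 + \left(-12\right)^{2}} = \frac{6}{41 + 144} = \frac{6}{185} \approx 0.032432$)
$\left(x + c{\left(12 \right)}\right)^{2} = \left(\frac{6}{185} + 2\right)^{2} = \left(\frac{376}{185}\right)^{2} = \frac{141376}{34225}$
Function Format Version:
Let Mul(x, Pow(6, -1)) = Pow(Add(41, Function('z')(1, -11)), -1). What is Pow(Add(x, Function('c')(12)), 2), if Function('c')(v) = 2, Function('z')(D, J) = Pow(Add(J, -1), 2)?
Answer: Rational(141376, 34225) ≈ 4.1308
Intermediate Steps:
Function('z')(D, J) = Pow(Add(-1, J), 2)
x = Rational(6, 185) (x = Mul(6, Pow(Add(41, Pow(Add(-1, -11), 2)), -1)) = Mul(6, Pow(Add(41, Pow(-12, 2)), -1)) = Mul(6, Pow(Add(41, 144), -1)) = Mul(6, Pow(185, -1)) = Mul(6, Rational(1, 185)) = Rational(6, 185) ≈ 0.032432)
Pow(Add(x, Function('c')(12)), 2) = Pow(Add(Rational(6, 185), 2), 2) = Pow(Rational(376, 185), 2) = Rational(141376, 34225)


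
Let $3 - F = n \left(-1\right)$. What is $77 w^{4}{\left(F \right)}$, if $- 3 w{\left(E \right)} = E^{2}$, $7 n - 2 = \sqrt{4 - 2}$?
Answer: $\frac{953474159627}{66706983} + \frac{34176023288 \sqrt{2}}{7411887} \approx 20814.0$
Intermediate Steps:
$n = \frac{2}{7} + \frac{\sqrt{2}}{7}$ ($n = \frac{2}{7} + \frac{\sqrt{4 - 2}}{7} = \frac{2}{7} + \frac{\sqrt{2}}{7} \approx 0.48774$)
$F = \frac{23}{7} + \frac{\sqrt{2}}{7}$ ($F = 3 - \left(\frac{2}{7} + \frac{\sqrt{2}}{7}\right) \left(-1\right) = 3 - \left(- \frac{2}{7} - \frac{\sqrt{2}}{7}\right) = 3 + \left(\frac{2}{7} + \frac{\sqrt{2}}{7}\right) = \frac{23}{7} + \frac{\sqrt{2}}{7} \approx 3.4877$)
$w{\left(E \right)} = - \frac{E^{2}}{3}$
$77 w^{4}{\left(F \right)} = 77 \left(- \frac{\left(\frac{23}{7} + \frac{\sqrt{2}}{7}\right)^{2}}{3}\right)^{4} = 77 \frac{\left(\frac{23}{7} + \frac{\sqrt{2}}{7}\right)^{8}}{81} = \frac{77 \left(\frac{23}{7} + \frac{\sqrt{2}}{7}\right)^{8}}{81}$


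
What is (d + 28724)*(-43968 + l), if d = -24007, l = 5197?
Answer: -182882807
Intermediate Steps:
(d + 28724)*(-43968 + l) = (-24007 + 28724)*(-43968 + 5197) = 4717*(-38771) = -182882807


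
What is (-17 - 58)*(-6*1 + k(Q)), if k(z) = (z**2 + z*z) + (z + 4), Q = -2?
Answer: -300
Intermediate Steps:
k(z) = 4 + z + 2*z**2 (k(z) = (z**2 + z**2) + (4 + z) = 2*z**2 + (4 + z) = 4 + z + 2*z**2)
(-17 - 58)*(-6*1 + k(Q)) = (-17 - 58)*(-6*1 + (4 - 2 + 2*(-2)**2)) = -75*(-6 + (4 - 2 + 2*4)) = -75*(-6 + (4 - 2 + 8)) = -75*(-6 + 10) = -75*4 = -300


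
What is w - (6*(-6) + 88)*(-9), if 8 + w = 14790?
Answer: 15250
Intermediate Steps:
w = 14782 (w = -8 + 14790 = 14782)
w - (6*(-6) + 88)*(-9) = 14782 - (6*(-6) + 88)*(-9) = 14782 - (-36 + 88)*(-9) = 14782 - 52*(-9) = 14782 - 1*(-468) = 14782 + 468 = 15250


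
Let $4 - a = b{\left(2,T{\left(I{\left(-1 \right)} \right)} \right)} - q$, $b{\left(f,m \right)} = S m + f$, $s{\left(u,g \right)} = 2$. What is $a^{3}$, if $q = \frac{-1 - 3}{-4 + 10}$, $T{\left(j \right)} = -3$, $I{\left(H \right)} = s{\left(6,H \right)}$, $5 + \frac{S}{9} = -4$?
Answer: $- \frac{381078125}{27} \approx -1.4114 \cdot 10^{7}$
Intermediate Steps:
$S = -81$ ($S = -45 + 9 \left(-4\right) = -45 - 36 = -81$)
$I{\left(H \right)} = 2$
$b{\left(f,m \right)} = f - 81 m$ ($b{\left(f,m \right)} = - 81 m + f = f - 81 m$)
$q = - \frac{2}{3}$ ($q = - \frac{4}{6} = \left(-4\right) \frac{1}{6} = - \frac{2}{3} \approx -0.66667$)
$a = - \frac{725}{3}$ ($a = 4 - \left(\left(2 - -243\right) - - \frac{2}{3}\right) = 4 - \left(\left(2 + 243\right) + \frac{2}{3}\right) = 4 - \left(245 + \frac{2}{3}\right) = 4 - \frac{737}{3} = - \frac{725}{3} \approx -241.67$)
$a^{3} = \left(- \frac{725}{3}\right)^{3} = - \frac{381078125}{27}$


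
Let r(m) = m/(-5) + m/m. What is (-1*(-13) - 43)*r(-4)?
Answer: -54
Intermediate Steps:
r(m) = 1 - m/5 (r(m) = m*(-⅕) + 1 = -m/5 + 1 = 1 - m/5)
(-1*(-13) - 43)*r(-4) = (-1*(-13) - 43)*(1 - ⅕*(-4)) = (13 - 43)*(1 + ⅘) = -30*9/5 = -54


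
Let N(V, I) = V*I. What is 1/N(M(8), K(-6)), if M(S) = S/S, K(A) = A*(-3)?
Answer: 1/18 ≈ 0.055556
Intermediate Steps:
K(A) = -3*A
M(S) = 1
N(V, I) = I*V
1/N(M(8), K(-6)) = 1/(-3*(-6)*1) = 1/(18*1) = 1/18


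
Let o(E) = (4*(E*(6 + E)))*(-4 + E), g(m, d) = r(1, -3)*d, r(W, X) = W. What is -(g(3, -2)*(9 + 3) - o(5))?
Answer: 244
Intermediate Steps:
g(m, d) = d (g(m, d) = 1*d = d)
o(E) = 4*E*(-4 + E)*(6 + E) (o(E) = (4*E*(6 + E))*(-4 + E) = 4*E*(-4 + E)*(6 + E))
-(g(3, -2)*(9 + 3) - o(5)) = -(-2*(9 + 3) - 4*5*(-24 + 5**2 + 2*5)) = -(-2*12 - 4*5*(-24 + 25 + 10)) = -(-24 - 4*5*11) = -(-24 - 1*220) = -(-24 - 220) = -1*(-244) = 244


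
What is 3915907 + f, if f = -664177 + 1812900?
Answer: 5064630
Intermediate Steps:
f = 1148723
3915907 + f = 3915907 + 1148723 = 5064630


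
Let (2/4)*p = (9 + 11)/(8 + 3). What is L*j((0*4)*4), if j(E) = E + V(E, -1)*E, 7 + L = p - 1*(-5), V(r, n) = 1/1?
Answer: 0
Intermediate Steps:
V(r, n) = 1 (V(r, n) = 1*1 = 1)
p = 40/11 (p = 2*((9 + 11)/(8 + 3)) = 2*(20/11) = 40/11 ≈ 3.6364)
L = 18/11 (L = -7 + (40/11 - 1*(-5)) = -7 + (40/11 + 5) = -7 + 95/11 = 18/11 ≈ 1.6364)
j(E) = 2*E (j(E) = E + 1*E = E + E = 2*E)
L*j((0*4)*4) = 18*(2*((0*4)*4))/11 = 18*(2*(0*4))/11 = 18*(2*0)/11 = (18/11)*0 = 0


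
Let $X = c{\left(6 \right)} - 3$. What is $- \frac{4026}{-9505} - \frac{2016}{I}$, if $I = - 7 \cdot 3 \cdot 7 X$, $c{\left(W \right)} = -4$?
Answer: $- \frac{715206}{465745} \approx -1.5356$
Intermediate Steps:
$X = -7$ ($X = -4 - 3 = -7$)
$I = 1029$ ($I = - 7 \cdot 3 \cdot 7 \left(-7\right) = \left(-7\right) 21 \left(-7\right) = \left(-147\right) \left(-7\right) = 1029$)
$- \frac{4026}{-9505} - \frac{2016}{I} = - \frac{4026}{-9505} - \frac{2016}{1029} = \left(-4026\right) \left(- \frac{1}{9505}\right) - \frac{96}{49} = \frac{4026}{9505} - \frac{96}{49} = - \frac{715206}{465745}$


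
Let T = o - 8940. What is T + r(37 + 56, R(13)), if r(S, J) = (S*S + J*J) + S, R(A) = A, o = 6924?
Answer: 6895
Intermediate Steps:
T = -2016 (T = 6924 - 8940 = -2016)
r(S, J) = S + J² + S² (r(S, J) = (S² + J²) + S = (J² + S²) + S = S + J² + S²)
T + r(37 + 56, R(13)) = -2016 + ((37 + 56) + 13² + (37 + 56)²) = -2016 + (93 + 169 + 93²) = -2016 + (93 + 169 + 8649) = -2016 + 8911 = 6895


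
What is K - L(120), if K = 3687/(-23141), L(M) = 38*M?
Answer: -105526647/23141 ≈ -4560.2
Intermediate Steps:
K = -3687/23141 (K = 3687*(-1/23141) = -3687/23141 ≈ -0.15933)
K - L(120) = -3687/23141 - 38*120 = -3687/23141 - 1*4560 = -3687/23141 - 4560 = -105526647/23141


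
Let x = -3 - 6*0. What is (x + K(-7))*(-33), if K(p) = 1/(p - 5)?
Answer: 407/4 ≈ 101.75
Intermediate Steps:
K(p) = 1/(-5 + p)
x = -3 (x = -3 + 0 = -3)
(x + K(-7))*(-33) = (-3 + 1/(-5 - 7))*(-33) = (-3 + 1/(-12))*(-33) = (-3 - 1/12)*(-33) = -37/12*(-33) = 407/4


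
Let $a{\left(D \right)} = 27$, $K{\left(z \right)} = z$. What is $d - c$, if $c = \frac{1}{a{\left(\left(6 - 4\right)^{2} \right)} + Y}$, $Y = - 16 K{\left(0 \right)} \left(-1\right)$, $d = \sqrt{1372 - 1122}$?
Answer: $- \frac{1}{27} + 5 \sqrt{10} \approx 15.774$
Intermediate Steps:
$d = 5 \sqrt{10}$ ($d = \sqrt{250} = 5 \sqrt{10} \approx 15.811$)
$Y = 0$ ($Y = \left(-16\right) 0 \left(-1\right) = 0 \left(-1\right) = 0$)
$c = \frac{1}{27}$ ($c = \frac{1}{27 + 0} = \frac{1}{27} \approx 0.037037$)
$d - c = 5 \sqrt{10} - \frac{1}{27} = - \frac{1}{27} + 5 \sqrt{10}$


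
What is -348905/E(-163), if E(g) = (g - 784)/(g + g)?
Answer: -113743030/947 ≈ -1.2011e+5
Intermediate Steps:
E(g) = (-784 + g)/(2*g) (E(g) = (-784 + g)/((2*g)) = (-784 + g)*(1/(2*g)) = (-784 + g)/(2*g))
-348905/E(-163) = -348905*(-326/(-784 - 163)) = -348905/((½)*(-1/163)*(-947)) = -348905/947/326 = -348905*326/947 = -113743030/947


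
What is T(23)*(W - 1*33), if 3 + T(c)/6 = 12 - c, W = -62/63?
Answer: 8564/3 ≈ 2854.7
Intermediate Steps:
W = -62/63 (W = -62*1/63 = -62/63 ≈ -0.98413)
T(c) = 54 - 6*c (T(c) = -18 + 6*(12 - c) = -18 + (72 - 6*c) = 54 - 6*c)
T(23)*(W - 1*33) = (54 - 6*23)*(-62/63 - 1*33) = (54 - 138)*(-62/63 - 33) = -84*(-2141/63) = 8564/3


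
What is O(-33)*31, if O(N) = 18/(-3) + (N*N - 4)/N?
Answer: -39773/33 ≈ -1205.2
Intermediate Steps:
O(N) = -6 + (-4 + N²)/N (O(N) = 18*(-⅓) + (N² - 4)/N = -6 + (-4 + N²)/N)
O(-33)*31 = (-6 - 33 - 4/(-33))*31 = (-6 - 33 - 4*(-1/33))*31 = (-6 - 33 + 4/33)*31 = -1283/33*31 = -39773/33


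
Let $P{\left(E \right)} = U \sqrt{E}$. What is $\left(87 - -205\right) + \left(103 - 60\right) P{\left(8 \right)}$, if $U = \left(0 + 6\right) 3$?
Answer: $292 + 1548 \sqrt{2} \approx 2481.2$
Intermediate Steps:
$U = 18$ ($U = 6 \cdot 3 = 18$)
$P{\left(E \right)} = 18 \sqrt{E}$
$\left(87 - -205\right) + \left(103 - 60\right) P{\left(8 \right)} = \left(87 - -205\right) + \left(103 - 60\right) 18 \sqrt{8} = \left(87 + 205\right) + \left(103 - 60\right) 18 \cdot 2 \sqrt{2} = 292 + 43 \cdot 36 \sqrt{2} = 292 + 1548 \sqrt{2}$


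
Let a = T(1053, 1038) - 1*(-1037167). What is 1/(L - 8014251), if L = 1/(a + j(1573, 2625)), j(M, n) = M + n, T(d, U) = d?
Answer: -1042418/8354199498917 ≈ -1.2478e-7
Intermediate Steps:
a = 1038220 (a = 1053 - 1*(-1037167) = 1053 + 1037167 = 1038220)
L = 1/1042418 (L = 1/(1038220 + (1573 + 2625)) = 1/(1038220 + 4198) = 1/1042418 ≈ 9.5931e-7)
1/(L - 8014251) = 1/(1/1042418 - 8014251) = 1/(-8354199498917/1042418) = -1042418/8354199498917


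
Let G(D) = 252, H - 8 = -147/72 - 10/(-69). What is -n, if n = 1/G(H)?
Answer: -1/252 ≈ -0.0039683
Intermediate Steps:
H = 1123/184 (H = 8 + (-147/72 - 10/(-69)) = 8 + (-147*1/72 - 10*(-1/69)) = 8 + (-49/24 + 10/69) = 8 - 349/184 = 1123/184 ≈ 6.1033)
n = 1/252 ≈ 0.0039683
-n = -1*1/252 = -1/252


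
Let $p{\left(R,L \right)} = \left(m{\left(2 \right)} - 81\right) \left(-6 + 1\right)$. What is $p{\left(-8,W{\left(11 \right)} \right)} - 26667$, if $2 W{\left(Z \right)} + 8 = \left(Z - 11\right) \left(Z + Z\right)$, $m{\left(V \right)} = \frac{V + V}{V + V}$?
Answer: $-26267$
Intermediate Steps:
$m{\left(V \right)} = 1$ ($m{\left(V \right)} = \frac{2 V}{2 V} = 2 V \frac{1}{2 V} = 1$)
$W{\left(Z \right)} = -4 + Z \left(-11 + Z\right)$ ($W{\left(Z \right)} = -4 + \frac{\left(Z - 11\right) \left(Z + Z\right)}{2} = -4 + \frac{\left(-11 + Z\right) 2 Z}{2} = -4 + \frac{2 Z \left(-11 + Z\right)}{2} = -4 + Z \left(-11 + Z\right)$)
$p{\left(R,L \right)} = 400$ ($p{\left(R,L \right)} = \left(1 - 81\right) \left(-6 + 1\right) = \left(-80\right) \left(-5\right) = 400$)
$p{\left(-8,W{\left(11 \right)} \right)} - 26667 = 400 - 26667 = -26267$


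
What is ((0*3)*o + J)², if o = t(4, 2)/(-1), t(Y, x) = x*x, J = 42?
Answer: 1764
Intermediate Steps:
t(Y, x) = x²
o = -4 (o = 2²/(-1) = 4*(-1) = -4)
((0*3)*o + J)² = ((0*3)*(-4) + 42)² = (0*(-4) + 42)² = (0 + 42)² = 42² = 1764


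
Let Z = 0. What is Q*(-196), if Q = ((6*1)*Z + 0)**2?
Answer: 0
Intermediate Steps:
Q = 0 (Q = ((6*1)*0 + 0)**2 = (6*0 + 0)**2 = (0 + 0)**2 = 0**2 = 0)
Q*(-196) = 0*(-196) = 0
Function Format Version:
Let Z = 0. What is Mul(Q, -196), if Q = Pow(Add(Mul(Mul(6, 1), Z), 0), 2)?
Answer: 0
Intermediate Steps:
Q = 0 (Q = Pow(Add(Mul(Mul(6, 1), 0), 0), 2) = Pow(Add(Mul(6, 0), 0), 2) = Pow(Add(0, 0), 2) = Pow(0, 2) = 0)
Mul(Q, -196) = Mul(0, -196) = 0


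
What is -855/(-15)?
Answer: 57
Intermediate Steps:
-855/(-15) = -855*(-1)/15 = -95*(-⅗) = 57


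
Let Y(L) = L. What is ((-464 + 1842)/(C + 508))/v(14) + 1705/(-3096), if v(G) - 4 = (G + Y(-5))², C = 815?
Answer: -20829943/38684520 ≈ -0.53846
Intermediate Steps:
v(G) = 4 + (-5 + G)² (v(G) = 4 + (G - 5)² = 4 + (-5 + G)²)
((-464 + 1842)/(C + 508))/v(14) + 1705/(-3096) = ((-464 + 1842)/(815 + 508))/(4 + (-5 + 14)²) + 1705/(-3096) = (1378/1323)/(4 + 9²) + 1705*(-1/3096) = (1378*(1/1323))/(4 + 81) - 1705/3096 = (1378/1323)/85 - 1705/3096 = (1378/1323)*(1/85) - 1705/3096 = 1378/112455 - 1705/3096 = -20829943/38684520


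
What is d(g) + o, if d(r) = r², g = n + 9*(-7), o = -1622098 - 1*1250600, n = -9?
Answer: -2867514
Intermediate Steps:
o = -2872698 (o = -1622098 - 1250600 = -2872698)
g = -72 (g = -9 + 9*(-7) = -9 - 63 = -72)
d(g) + o = (-72)² - 2872698 = 5184 - 2872698 = -2867514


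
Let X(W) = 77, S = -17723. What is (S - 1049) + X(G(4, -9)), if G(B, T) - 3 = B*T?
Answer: -18695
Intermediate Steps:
G(B, T) = 3 + B*T
(S - 1049) + X(G(4, -9)) = (-17723 - 1049) + 77 = -18772 + 77 = -18695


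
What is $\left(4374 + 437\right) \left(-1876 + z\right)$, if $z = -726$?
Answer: $-12518222$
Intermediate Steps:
$\left(4374 + 437\right) \left(-1876 + z\right) = \left(4374 + 437\right) \left(-1876 - 726\right) = 4811 \left(-2602\right) = -12518222$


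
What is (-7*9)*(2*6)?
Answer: -756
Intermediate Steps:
(-7*9)*(2*6) = -63*12 = -756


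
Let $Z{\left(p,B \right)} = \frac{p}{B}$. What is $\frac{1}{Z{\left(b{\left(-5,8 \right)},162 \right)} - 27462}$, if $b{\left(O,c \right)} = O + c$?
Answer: $- \frac{54}{1482947} \approx -3.6414 \cdot 10^{-5}$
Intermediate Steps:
$\frac{1}{Z{\left(b{\left(-5,8 \right)},162 \right)} - 27462} = \frac{1}{\frac{-5 + 8}{162} - 27462} = \frac{1}{3 \cdot \frac{1}{162} - 27462} = \frac{1}{\frac{1}{54} - 27462} = \frac{1}{- \frac{1482947}{54}} = - \frac{54}{1482947}$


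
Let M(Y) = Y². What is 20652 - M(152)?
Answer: -2452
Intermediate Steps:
20652 - M(152) = 20652 - 1*152² = 20652 - 1*23104 = 20652 - 23104 = -2452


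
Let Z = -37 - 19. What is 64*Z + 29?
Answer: -3555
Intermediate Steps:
Z = -56
64*Z + 29 = 64*(-56) + 29 = -3584 + 29 = -3555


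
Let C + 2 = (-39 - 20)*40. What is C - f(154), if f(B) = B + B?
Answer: -2670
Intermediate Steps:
f(B) = 2*B
C = -2362 (C = -2 + (-39 - 20)*40 = -2 - 59*40 = -2 - 2360 = -2362)
C - f(154) = -2362 - 2*154 = -2362 - 1*308 = -2362 - 308 = -2670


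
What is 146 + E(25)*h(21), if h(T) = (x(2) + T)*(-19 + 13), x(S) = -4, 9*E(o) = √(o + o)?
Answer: 146 - 170*√2/3 ≈ 65.861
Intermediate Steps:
E(o) = √2*√o/9 (E(o) = √(o + o)/9 = √(2*o)/9 = (√2*√o)/9 = √2*√o/9)
h(T) = 24 - 6*T (h(T) = (-4 + T)*(-19 + 13) = (-4 + T)*(-6) = 24 - 6*T)
146 + E(25)*h(21) = 146 + (√2*√25/9)*(24 - 6*21) = 146 + ((⅑)*√2*5)*(24 - 126) = 146 + (5*√2/9)*(-102) = 146 - 170*√2/3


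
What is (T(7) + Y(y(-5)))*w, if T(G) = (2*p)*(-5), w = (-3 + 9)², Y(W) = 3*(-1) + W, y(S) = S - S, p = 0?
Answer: -108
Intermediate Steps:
y(S) = 0
Y(W) = -3 + W
w = 36 (w = 6² = 36)
T(G) = 0 (T(G) = (2*0)*(-5) = 0*(-5) = 0)
(T(7) + Y(y(-5)))*w = (0 + (-3 + 0))*36 = (0 - 3)*36 = -3*36 = -108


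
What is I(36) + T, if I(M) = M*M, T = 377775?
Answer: 379071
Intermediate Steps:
I(M) = M²
I(36) + T = 36² + 377775 = 1296 + 377775 = 379071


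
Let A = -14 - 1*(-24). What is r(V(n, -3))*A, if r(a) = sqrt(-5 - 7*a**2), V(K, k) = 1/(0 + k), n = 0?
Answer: 20*I*sqrt(13)/3 ≈ 24.037*I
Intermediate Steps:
V(K, k) = 1/k
A = 10 (A = -14 + 24 = 10)
r(V(n, -3))*A = sqrt(-5 - 7*(1/(-3))**2)*10 = sqrt(-5 - 7*(-1/3)**2)*10 = sqrt(-5 - 7*1/9)*10 = sqrt(-5 - 7/9)*10 = sqrt(-52/9)*10 = (2*I*sqrt(13)/3)*10 = 20*I*sqrt(13)/3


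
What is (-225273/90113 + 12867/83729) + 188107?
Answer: 1419263039114293/7545071377 ≈ 1.8810e+5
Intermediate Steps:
(-225273/90113 + 12867/83729) + 188107 = -17702399046/7545071377 + 188107 = 1419263039114293/7545071377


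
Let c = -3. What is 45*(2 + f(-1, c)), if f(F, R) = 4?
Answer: 270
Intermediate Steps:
45*(2 + f(-1, c)) = 45*(2 + 4) = 45*6 = 270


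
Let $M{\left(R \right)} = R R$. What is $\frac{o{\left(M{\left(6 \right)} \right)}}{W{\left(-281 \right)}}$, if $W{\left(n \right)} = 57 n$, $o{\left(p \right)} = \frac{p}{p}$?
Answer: $- \frac{1}{16017} \approx -6.2434 \cdot 10^{-5}$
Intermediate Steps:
$M{\left(R \right)} = R^{2}$
$o{\left(p \right)} = 1$
$\frac{o{\left(M{\left(6 \right)} \right)}}{W{\left(-281 \right)}} = 1 \frac{1}{57 \left(-281\right)} = 1 \frac{1}{-16017} = 1 \left(- \frac{1}{16017}\right) = - \frac{1}{16017}$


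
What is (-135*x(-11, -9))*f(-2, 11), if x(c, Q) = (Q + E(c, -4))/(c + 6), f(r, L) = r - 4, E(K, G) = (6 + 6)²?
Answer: -21870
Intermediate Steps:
E(K, G) = 144 (E(K, G) = 12² = 144)
f(r, L) = -4 + r
x(c, Q) = (144 + Q)/(6 + c) (x(c, Q) = (Q + 144)/(c + 6) = (144 + Q)/(6 + c))
(-135*x(-11, -9))*f(-2, 11) = (-135*(144 - 9)/(6 - 11))*(-4 - 2) = -135*135/(-5)*(-6) = -(-27)*135*(-6) = -135*(-27)*(-6) = 3645*(-6) = -21870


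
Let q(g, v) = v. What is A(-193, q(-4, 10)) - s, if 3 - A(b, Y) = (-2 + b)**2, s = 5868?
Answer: -43890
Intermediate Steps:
A(b, Y) = 3 - (-2 + b)**2
A(-193, q(-4, 10)) - s = (3 - (-2 - 193)**2) - 1*5868 = (3 - 1*(-195)**2) - 5868 = (3 - 1*38025) - 5868 = (3 - 38025) - 5868 = -38022 - 5868 = -43890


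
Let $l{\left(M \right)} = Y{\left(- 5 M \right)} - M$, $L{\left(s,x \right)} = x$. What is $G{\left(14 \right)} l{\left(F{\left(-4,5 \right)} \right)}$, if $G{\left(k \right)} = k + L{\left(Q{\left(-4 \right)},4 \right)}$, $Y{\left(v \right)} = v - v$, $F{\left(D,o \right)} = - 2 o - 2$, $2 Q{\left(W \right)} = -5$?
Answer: $216$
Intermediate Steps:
$Q{\left(W \right)} = - \frac{5}{2}$ ($Q{\left(W \right)} = \frac{1}{2} \left(-5\right) = - \frac{5}{2}$)
$F{\left(D,o \right)} = -2 - 2 o$
$Y{\left(v \right)} = 0$
$G{\left(k \right)} = 4 + k$ ($G{\left(k \right)} = k + 4 = 4 + k$)
$l{\left(M \right)} = - M$ ($l{\left(M \right)} = 0 - M = - M$)
$G{\left(14 \right)} l{\left(F{\left(-4,5 \right)} \right)} = \left(4 + 14\right) \left(- (-2 - 10)\right) = 18 \left(- (-2 - 10)\right) = 18 \left(\left(-1\right) \left(-12\right)\right) = 18 \cdot 12 = 216$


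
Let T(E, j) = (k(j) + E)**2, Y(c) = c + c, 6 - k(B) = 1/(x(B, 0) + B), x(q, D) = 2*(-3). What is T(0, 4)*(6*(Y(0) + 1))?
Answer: 507/2 ≈ 253.50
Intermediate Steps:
x(q, D) = -6
k(B) = 6 - 1/(-6 + B)
Y(c) = 2*c
T(E, j) = (E + (-37 + 6*j)/(-6 + j))**2 (T(E, j) = ((-37 + 6*j)/(-6 + j) + E)**2 = (E + (-37 + 6*j)/(-6 + j))**2)
T(0, 4)*(6*(Y(0) + 1)) = ((-37 + 6*4 + 0*(-6 + 4))**2/(-6 + 4)**2)*(6*(2*0 + 1)) = ((-37 + 24 + 0*(-2))**2/(-2)**2)*(6*(0 + 1)) = ((-37 + 24 + 0)**2/4)*(6*1) = ((1/4)*(-13)**2)*6 = ((1/4)*169)*6 = (169/4)*6 = 507/2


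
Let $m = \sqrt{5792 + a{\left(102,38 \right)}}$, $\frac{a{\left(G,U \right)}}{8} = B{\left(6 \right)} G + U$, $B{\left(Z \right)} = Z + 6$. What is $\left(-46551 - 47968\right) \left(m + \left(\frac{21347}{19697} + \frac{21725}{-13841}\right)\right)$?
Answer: $\frac{12519372177462}{272626177} - 378076 \sqrt{993} \approx -1.1868 \cdot 10^{7}$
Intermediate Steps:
$B{\left(Z \right)} = 6 + Z$
$a{\left(G,U \right)} = 8 U + 96 G$ ($a{\left(G,U \right)} = 8 \left(\left(6 + 6\right) G + U\right) = 8 \left(12 G + U\right) = 8 \left(U + 12 G\right) = 8 U + 96 G$)
$m = 4 \sqrt{993}$ ($m = \sqrt{5792 + \left(8 \cdot 38 + 96 \cdot 102\right)} = \sqrt{5792 + \left(304 + 9792\right)} = \sqrt{5792 + 10096} = \sqrt{15888} = 4 \sqrt{993} \approx 126.05$)
$\left(-46551 - 47968\right) \left(m + \left(\frac{21347}{19697} + \frac{21725}{-13841}\right)\right) = \left(-46551 - 47968\right) \left(4 \sqrt{993} + \left(\frac{21347}{19697} + \frac{21725}{-13841}\right)\right) = - 94519 \left(4 \sqrt{993} + \left(21347 \cdot \frac{1}{19697} + 21725 \left(- \frac{1}{13841}\right)\right)\right) = - 94519 \left(4 \sqrt{993} + \left(\frac{21347}{19697} - \frac{21725}{13841}\right)\right) = - 94519 \left(4 \sqrt{993} - \frac{132453498}{272626177}\right) = - 94519 \left(- \frac{132453498}{272626177} + 4 \sqrt{993}\right) = \frac{12519372177462}{272626177} - 378076 \sqrt{993}$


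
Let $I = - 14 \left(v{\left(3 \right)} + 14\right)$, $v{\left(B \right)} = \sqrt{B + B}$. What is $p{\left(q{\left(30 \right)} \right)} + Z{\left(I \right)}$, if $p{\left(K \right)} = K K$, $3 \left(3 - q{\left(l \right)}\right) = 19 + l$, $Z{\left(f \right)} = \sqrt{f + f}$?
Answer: $\frac{1600}{9} + 2 \sqrt{-98 - 7 \sqrt{6}} \approx 177.78 + 21.461 i$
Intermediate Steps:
$v{\left(B \right)} = \sqrt{2} \sqrt{B}$ ($v{\left(B \right)} = \sqrt{2 B} = \sqrt{2} \sqrt{B}$)
$I = -196 - 14 \sqrt{6}$ ($I = - 14 \left(\sqrt{2} \sqrt{3} + 14\right) = - 14 \left(\sqrt{6} + 14\right) = - 14 \left(14 + \sqrt{6}\right) = -196 - 14 \sqrt{6} \approx -230.29$)
$Z{\left(f \right)} = \sqrt{2} \sqrt{f}$ ($Z{\left(f \right)} = \sqrt{2 f} = \sqrt{2} \sqrt{f}$)
$q{\left(l \right)} = - \frac{10}{3} - \frac{l}{3}$ ($q{\left(l \right)} = 3 - \frac{19 + l}{3} = 3 - \left(\frac{19}{3} + \frac{l}{3}\right) = - \frac{10}{3} - \frac{l}{3}$)
$p{\left(K \right)} = K^{2}$
$p{\left(q{\left(30 \right)} \right)} + Z{\left(I \right)} = \left(- \frac{10}{3} - 10\right)^{2} + \sqrt{2} \sqrt{-196 - 14 \sqrt{6}} = \left(- \frac{40}{3}\right)^{2} + \sqrt{2} \sqrt{-196 - 14 \sqrt{6}} = \frac{1600}{9} + \sqrt{2} \sqrt{-196 - 14 \sqrt{6}}$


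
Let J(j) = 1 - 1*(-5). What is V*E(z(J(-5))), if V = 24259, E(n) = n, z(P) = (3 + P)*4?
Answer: 873324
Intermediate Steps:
J(j) = 6 (J(j) = 1 + 5 = 6)
z(P) = 12 + 4*P
V*E(z(J(-5))) = 24259*(12 + 4*6) = 24259*(12 + 24) = 24259*36 = 873324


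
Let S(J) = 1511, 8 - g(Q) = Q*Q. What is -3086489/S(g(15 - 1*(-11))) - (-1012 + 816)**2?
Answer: -61133065/1511 ≈ -40459.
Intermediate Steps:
g(Q) = 8 - Q**2 (g(Q) = 8 - Q*Q = 8 - Q**2)
-3086489/S(g(15 - 1*(-11))) - (-1012 + 816)**2 = -3086489/1511 - (-1012 + 816)**2 = -3086489*1/1511 - 1*(-196)**2 = -3086489/1511 - 1*38416 = -3086489/1511 - 38416 = -61133065/1511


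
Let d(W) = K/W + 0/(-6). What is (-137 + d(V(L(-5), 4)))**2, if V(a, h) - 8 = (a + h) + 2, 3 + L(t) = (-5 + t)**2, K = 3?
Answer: 25684624/1369 ≈ 18762.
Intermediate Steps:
L(t) = -3 + (-5 + t)**2
V(a, h) = 10 + a + h (V(a, h) = 8 + ((a + h) + 2) = 8 + (2 + a + h) = 10 + a + h)
d(W) = 3/W (d(W) = 3/W + 0/(-6) = 3/W + 0*(-1/6) = 3/W + 0 = 3/W)
(-137 + d(V(L(-5), 4)))**2 = (-137 + 3/(10 + (-3 + (-5 - 5)**2) + 4))**2 = (-137 + 3/(10 + (-3 + (-10)**2) + 4))**2 = (-137 + 3/(10 + (-3 + 100) + 4))**2 = (-137 + 3/(10 + 97 + 4))**2 = (-137 + 3/111)**2 = (-137 + 3*(1/111))**2 = (-137 + 1/37)**2 = (-5068/37)**2 = 25684624/1369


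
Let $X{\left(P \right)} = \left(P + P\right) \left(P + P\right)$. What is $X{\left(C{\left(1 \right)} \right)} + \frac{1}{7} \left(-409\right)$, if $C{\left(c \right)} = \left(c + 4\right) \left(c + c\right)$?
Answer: $\frac{2391}{7} \approx 341.57$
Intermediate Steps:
$C{\left(c \right)} = 2 c \left(4 + c\right)$ ($C{\left(c \right)} = \left(4 + c\right) 2 c = 2 c \left(4 + c\right)$)
$X{\left(P \right)} = 4 P^{2}$ ($X{\left(P \right)} = 2 P 2 P = 4 P^{2}$)
$X{\left(C{\left(1 \right)} \right)} + \frac{1}{7} \left(-409\right) = 4 \left(2 \cdot 1 \left(4 + 1\right)\right)^{2} + \frac{1}{7} \left(-409\right) = 4 \left(2 \cdot 1 \cdot 5\right)^{2} + \frac{1}{7} \left(-409\right) = 4 \cdot 10^{2} - \frac{409}{7} = 4 \cdot 100 - \frac{409}{7} = 400 - \frac{409}{7} = \frac{2391}{7}$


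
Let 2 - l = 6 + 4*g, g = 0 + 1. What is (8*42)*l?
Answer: -2688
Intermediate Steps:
g = 1
l = -8 (l = 2 - (6 + 4*1) = 2 - (6 + 4) = 2 - 1*10 = 2 - 10 = -8)
(8*42)*l = (8*42)*(-8) = 336*(-8) = -2688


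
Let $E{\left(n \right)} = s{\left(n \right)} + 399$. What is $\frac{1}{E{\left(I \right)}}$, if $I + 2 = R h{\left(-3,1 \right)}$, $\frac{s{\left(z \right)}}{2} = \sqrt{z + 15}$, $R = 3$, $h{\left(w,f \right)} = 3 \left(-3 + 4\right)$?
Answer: $\frac{399}{159113} - \frac{2 \sqrt{22}}{159113} \approx 0.0024487$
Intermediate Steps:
$h{\left(w,f \right)} = 3$ ($h{\left(w,f \right)} = 3 \cdot 1 = 3$)
$s{\left(z \right)} = 2 \sqrt{15 + z}$ ($s{\left(z \right)} = 2 \sqrt{z + 15} = 2 \sqrt{15 + z}$)
$I = 7$ ($I = -2 + 3 \cdot 3 = -2 + 9 = 7$)
$E{\left(n \right)} = 399 + 2 \sqrt{15 + n}$ ($E{\left(n \right)} = 2 \sqrt{15 + n} + 399 = 399 + 2 \sqrt{15 + n}$)
$\frac{1}{E{\left(I \right)}} = \frac{1}{399 + 2 \sqrt{15 + 7}} = \frac{1}{399 + 2 \sqrt{22}}$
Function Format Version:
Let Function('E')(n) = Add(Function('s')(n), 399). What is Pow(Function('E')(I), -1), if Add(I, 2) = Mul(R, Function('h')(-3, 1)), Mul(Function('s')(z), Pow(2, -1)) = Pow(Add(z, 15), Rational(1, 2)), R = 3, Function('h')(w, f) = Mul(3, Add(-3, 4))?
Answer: Add(Rational(399, 159113), Mul(Rational(-2, 159113), Pow(22, Rational(1, 2)))) ≈ 0.0024487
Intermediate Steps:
Function('h')(w, f) = 3 (Function('h')(w, f) = Mul(3, 1) = 3)
Function('s')(z) = Mul(2, Pow(Add(15, z), Rational(1, 2))) (Function('s')(z) = Mul(2, Pow(Add(z, 15), Rational(1, 2))) = Mul(2, Pow(Add(15, z), Rational(1, 2))))
I = 7 (I = Add(-2, Mul(3, 3)) = Add(-2, 9) = 7)
Function('E')(n) = Add(399, Mul(2, Pow(Add(15, n), Rational(1, 2)))) (Function('E')(n) = Add(Mul(2, Pow(Add(15, n), Rational(1, 2))), 399) = Add(399, Mul(2, Pow(Add(15, n), Rational(1, 2)))))
Pow(Function('E')(I), -1) = Pow(Add(399, Mul(2, Pow(Add(15, 7), Rational(1, 2)))), -1) = Pow(Add(399, Mul(2, Pow(22, Rational(1, 2)))), -1)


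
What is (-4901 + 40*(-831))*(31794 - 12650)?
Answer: -730171304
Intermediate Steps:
(-4901 + 40*(-831))*(31794 - 12650) = (-4901 - 33240)*19144 = -38141*19144 = -730171304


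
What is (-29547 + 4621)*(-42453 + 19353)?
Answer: 575790600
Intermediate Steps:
(-29547 + 4621)*(-42453 + 19353) = -24926*(-23100) = 575790600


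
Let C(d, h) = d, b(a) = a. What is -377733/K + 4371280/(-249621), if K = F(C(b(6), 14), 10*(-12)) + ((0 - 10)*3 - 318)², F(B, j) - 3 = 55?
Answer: -623923116553/30244579602 ≈ -20.629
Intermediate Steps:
F(B, j) = 58 (F(B, j) = 3 + 55 = 58)
K = 121162 (K = 58 + ((0 - 10)*3 - 318)² = 58 + (-10*3 - 318)² = 58 + (-30 - 318)² = 58 + (-348)² = 58 + 121104 = 121162)
-377733/K + 4371280/(-249621) = -377733/121162 + 4371280/(-249621) = -377733*1/121162 + 4371280*(-1/249621) = -377733/121162 - 4371280/249621 = -623923116553/30244579602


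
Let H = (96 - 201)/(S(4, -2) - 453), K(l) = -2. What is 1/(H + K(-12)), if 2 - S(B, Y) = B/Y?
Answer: -449/793 ≈ -0.56620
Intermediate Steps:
S(B, Y) = 2 - B/Y
H = 105/449 (H = (96 - 201)/((2 - 1*4/(-2)) - 453) = -105/((2 - 1*4*(-½)) - 453) = -105/((2 + 2) - 453) = -105/(4 - 453) = -105/(-449) = -105*(-1/449) = 105/449 ≈ 0.23385)
1/(H + K(-12)) = 1/(105/449 - 2) = 1/(-793/449) = -449/793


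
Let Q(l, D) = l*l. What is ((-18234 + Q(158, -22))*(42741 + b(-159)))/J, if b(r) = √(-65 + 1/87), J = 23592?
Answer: 47941155/3932 + 3365*I*√491898/1026252 ≈ 12193.0 + 2.2997*I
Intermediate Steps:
b(r) = I*√491898/87 (b(r) = √(-65 + 1/87) = √(-5654/87) = I*√491898/87)
Q(l, D) = l²
((-18234 + Q(158, -22))*(42741 + b(-159)))/J = ((-18234 + 158²)*(42741 + I*√491898/87))/23592 = ((-18234 + 24964)*(42741 + I*√491898/87))*(1/23592) = (6730*(42741 + I*√491898/87))*(1/23592) = (287646930 + 6730*I*√491898/87)*(1/23592) = 47941155/3932 + 3365*I*√491898/1026252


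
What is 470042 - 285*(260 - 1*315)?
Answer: 485717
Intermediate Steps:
470042 - 285*(260 - 1*315) = 470042 - 285*(260 - 315) = 470042 - 285*(-55) = 470042 + 15675 = 485717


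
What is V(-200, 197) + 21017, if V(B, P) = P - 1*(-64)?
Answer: 21278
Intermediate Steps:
V(B, P) = 64 + P (V(B, P) = P + 64 = 64 + P)
V(-200, 197) + 21017 = (64 + 197) + 21017 = 261 + 21017 = 21278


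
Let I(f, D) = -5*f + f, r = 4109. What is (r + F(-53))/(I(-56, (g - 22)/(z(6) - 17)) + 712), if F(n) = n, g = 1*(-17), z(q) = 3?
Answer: 13/3 ≈ 4.3333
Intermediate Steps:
g = -17
I(f, D) = -4*f
(r + F(-53))/(I(-56, (g - 22)/(z(6) - 17)) + 712) = (4109 - 53)/(-4*(-56) + 712) = 4056/(224 + 712) = 4056/936 = 4056*(1/936) = 13/3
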